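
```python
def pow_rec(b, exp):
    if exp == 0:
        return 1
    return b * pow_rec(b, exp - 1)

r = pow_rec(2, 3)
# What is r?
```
Call trace:
pow_rec(b=2, exp=3)
  pow_rec(b=2, exp=2)
    pow_rec(b=2, exp=1)
      pow_rec(b=2, exp=0)
      -> return 1
    -> return 2
  -> return 4
-> return 8

Final answer: 8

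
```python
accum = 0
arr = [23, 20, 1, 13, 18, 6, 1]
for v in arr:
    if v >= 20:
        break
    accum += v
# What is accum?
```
Trace:
  accum=0
  accum=0, v=23

Final answer: 0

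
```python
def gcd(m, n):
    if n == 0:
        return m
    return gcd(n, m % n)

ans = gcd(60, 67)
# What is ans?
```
Call trace:
gcd(m=60, n=67)
  gcd(m=67, n=60)
    gcd(m=60, n=7)
      gcd(m=7, n=4)
        gcd(m=4, n=3)
          gcd(m=3, n=1)
            gcd(m=1, n=0)
            -> return 1
          -> return 1
        -> return 1
      -> return 1
    -> return 1
  -> return 1
-> return 1

Final answer: 1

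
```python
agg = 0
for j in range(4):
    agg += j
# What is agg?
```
Trace:
  agg=0
  agg=0, j=0
  agg=1, j=1
  agg=3, j=2
  agg=6, j=3

Final answer: 6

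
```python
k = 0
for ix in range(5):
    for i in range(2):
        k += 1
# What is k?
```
Trace:
  k=0
  k=1, ix=0, i=0
  k=2, ix=0, i=1
  k=3, ix=1, i=0
  k=4, ix=1, i=1
  k=5, ix=2, i=0
  k=6, ix=2, i=1
  k=7, ix=3, i=0
  k=8, ix=3, i=1
  k=9, ix=4, i=0
  k=10, ix=4, i=1

Final answer: 10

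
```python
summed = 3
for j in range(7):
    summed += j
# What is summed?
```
Trace:
  summed=3
  summed=3, j=0
  summed=4, j=1
  summed=6, j=2
  summed=9, j=3
  summed=13, j=4
  summed=18, j=5
  summed=24, j=6

Final answer: 24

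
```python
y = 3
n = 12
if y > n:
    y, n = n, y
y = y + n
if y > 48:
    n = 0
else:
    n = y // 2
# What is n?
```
Trace:
  y=3
  y=3, n=12
  y=3, n=12
  y=15, n=12
  y=15, n=7

Final answer: 7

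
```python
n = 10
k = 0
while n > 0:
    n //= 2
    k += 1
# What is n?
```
Trace:
  n=10
  n=10, k=0
  n=5, k=1
  n=2, k=2
  n=1, k=3
  n=0, k=4

Final answer: 0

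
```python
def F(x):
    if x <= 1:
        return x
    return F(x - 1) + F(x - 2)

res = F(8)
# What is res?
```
Call trace (a repeated sub-call is expanded the first time; later identical calls just restate its return value):
F(x=8)
  F(x=7)
    F(x=6)
      F(x=5)
        F(x=4)
          F(x=3)
            F(x=2)
              F(x=1)
              -> return 1
              F(x=0)
              -> return 0
            -> return 1
            F(x=1)
            -> return 1
          -> return 2
          F(x=2) -> return 1  (same call as traced above)
        -> return 3
        F(x=3) -> return 2  (same call as traced above)
      -> return 5
      F(x=4) -> return 3  (same call as traced above)
    -> return 8
    F(x=5) -> return 5  (same call as traced above)
  -> return 13
  F(x=6) -> return 8  (same call as traced above)
-> return 21

Final answer: 21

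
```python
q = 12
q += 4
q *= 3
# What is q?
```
Trace:
  q=12
  q=16
  q=48

Final answer: 48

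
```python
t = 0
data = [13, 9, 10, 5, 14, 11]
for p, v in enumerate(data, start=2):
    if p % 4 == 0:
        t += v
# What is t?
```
Trace:
  t=0
  t=0, p=2, v=13
  t=0, p=3, v=9
  t=10, p=4, v=10
  t=10, p=5, v=5
  t=10, p=6, v=14
  t=10, p=7, v=11

Final answer: 10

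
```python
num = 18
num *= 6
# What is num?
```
Trace:
  num=18
  num=108

Final answer: 108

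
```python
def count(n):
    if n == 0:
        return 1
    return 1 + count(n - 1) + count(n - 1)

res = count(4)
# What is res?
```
Call trace (a repeated sub-call is expanded the first time; later identical calls just restate its return value):
count(n=4)
  count(n=3)
    count(n=2)
      count(n=1)
        count(n=0)
        -> return 1
        count(n=0)
        -> return 1
      -> return 3
      count(n=1) -> return 3  (same call as traced above)
    -> return 7
    count(n=2) -> return 7  (same call as traced above)
  -> return 15
  count(n=3) -> return 15  (same call as traced above)
-> return 31

Final answer: 31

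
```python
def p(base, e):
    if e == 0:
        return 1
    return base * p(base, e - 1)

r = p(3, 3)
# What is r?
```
Call trace:
p(base=3, e=3)
  p(base=3, e=2)
    p(base=3, e=1)
      p(base=3, e=0)
      -> return 1
    -> return 3
  -> return 9
-> return 27

Final answer: 27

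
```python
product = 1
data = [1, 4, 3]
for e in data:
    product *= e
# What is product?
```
Trace:
  product=1
  product=1, e=1
  product=4, e=4
  product=12, e=3

Final answer: 12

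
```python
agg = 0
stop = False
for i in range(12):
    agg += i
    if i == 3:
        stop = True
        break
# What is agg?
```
Trace:
  agg=0
  agg=0, stop=False
  agg=0, stop=False, i=0
  agg=1, stop=False, i=1
  agg=3, stop=False, i=2
  agg=6, stop=True, i=3

Final answer: 6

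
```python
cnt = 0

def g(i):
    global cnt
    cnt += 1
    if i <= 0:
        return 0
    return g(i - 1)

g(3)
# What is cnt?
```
Call trace:
g(i=3)
  g(i=2)
    g(i=1)
      g(i=0)
      -> return 0
    -> return 0
  -> return 0
-> return 0

cnt is incremented once per call. g is entered once for each i = 3, 2, 1, 0 (the i <= 0 call returns without recursing), i.e. 3 + 1 calls.
cnt = 4

Final answer: 4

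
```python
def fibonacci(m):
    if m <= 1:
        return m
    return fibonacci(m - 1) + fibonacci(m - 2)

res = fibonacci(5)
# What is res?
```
Call trace (a repeated sub-call is expanded the first time; later identical calls just restate its return value):
fibonacci(m=5)
  fibonacci(m=4)
    fibonacci(m=3)
      fibonacci(m=2)
        fibonacci(m=1)
        -> return 1
        fibonacci(m=0)
        -> return 0
      -> return 1
      fibonacci(m=1)
      -> return 1
    -> return 2
    fibonacci(m=2) -> return 1  (same call as traced above)
  -> return 3
  fibonacci(m=3) -> return 2  (same call as traced above)
-> return 5

Final answer: 5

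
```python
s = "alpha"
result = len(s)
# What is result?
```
Trace:
  s='alpha'
  s='alpha', result=5

Final answer: 5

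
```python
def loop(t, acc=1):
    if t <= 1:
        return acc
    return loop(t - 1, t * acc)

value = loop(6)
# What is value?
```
Call trace:
loop(t=6, acc=1)
  loop(t=5, acc=6)
    loop(t=4, acc=30)
      loop(t=3, acc=120)
        loop(t=2, acc=360)
          loop(t=1, acc=720)
          -> return 720
        -> return 720
      -> return 720
    -> return 720
  -> return 720
-> return 720

Final answer: 720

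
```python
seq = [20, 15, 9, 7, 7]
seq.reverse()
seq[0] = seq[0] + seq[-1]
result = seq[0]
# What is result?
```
Trace:
  seq=[20, 15, 9, 7, 7]
  seq=[7, 7, 9, 15, 20]
  seq=[27, 7, 9, 15, 20]
  seq=[27, 7, 9, 15, 20], result=27

Final answer: 27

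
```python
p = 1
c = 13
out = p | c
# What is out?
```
Trace:
  p=1
  p=1, c=13
  p=1, c=13, out=13

Final answer: 13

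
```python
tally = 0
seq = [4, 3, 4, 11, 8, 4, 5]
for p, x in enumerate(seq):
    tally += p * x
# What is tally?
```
Trace:
  tally=0
  tally=0, p=0, x=4
  tally=3, p=1, x=3
  tally=11, p=2, x=4
  tally=44, p=3, x=11
  tally=76, p=4, x=8
  tally=96, p=5, x=4
  tally=126, p=6, x=5

Final answer: 126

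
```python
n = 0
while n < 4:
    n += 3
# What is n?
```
Trace:
  n=0
  n=3
  n=6

Final answer: 6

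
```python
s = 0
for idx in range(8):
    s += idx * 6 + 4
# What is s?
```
Trace:
  s=0
  s=4, idx=0
  s=14, idx=1
  s=30, idx=2
  s=52, idx=3
  s=80, idx=4
  s=114, idx=5
  s=154, idx=6
  s=200, idx=7

Final answer: 200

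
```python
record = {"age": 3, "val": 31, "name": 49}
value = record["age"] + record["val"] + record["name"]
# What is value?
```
Trace:
  record={'age': 3, 'val': 31, 'name': 49}
  record={'age': 3, 'val': 31, 'name': 49}, value=83

Final answer: 83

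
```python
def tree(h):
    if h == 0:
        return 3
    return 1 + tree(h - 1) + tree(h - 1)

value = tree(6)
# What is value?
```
Call trace (a repeated sub-call is expanded the first time; later identical calls just restate its return value):
tree(h=6)
  tree(h=5)
    tree(h=4)
      tree(h=3)
        tree(h=2)
          tree(h=1)
            tree(h=0)
            -> return 3
            tree(h=0)
            -> return 3
          -> return 7
          tree(h=1) -> return 7  (same call as traced above)
        -> return 15
        tree(h=2) -> return 15  (same call as traced above)
      -> return 31
      tree(h=3) -> return 31  (same call as traced above)
    -> return 63
    tree(h=4) -> return 63  (same call as traced above)
  -> return 127
  tree(h=5) -> return 127  (same call as traced above)
-> return 255

Final answer: 255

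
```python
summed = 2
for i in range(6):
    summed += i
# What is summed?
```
Trace:
  summed=2
  summed=2, i=0
  summed=3, i=1
  summed=5, i=2
  summed=8, i=3
  summed=12, i=4
  summed=17, i=5

Final answer: 17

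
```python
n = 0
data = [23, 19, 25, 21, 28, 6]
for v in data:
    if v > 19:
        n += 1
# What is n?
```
Trace:
  n=0
  n=1, v=23
  n=1, v=19
  n=2, v=25
  n=3, v=21
  n=4, v=28
  n=4, v=6

Final answer: 4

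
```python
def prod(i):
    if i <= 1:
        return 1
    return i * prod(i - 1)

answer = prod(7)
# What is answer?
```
Call trace:
prod(i=7)
  prod(i=6)
    prod(i=5)
      prod(i=4)
        prod(i=3)
          prod(i=2)
            prod(i=1)
            -> return 1
          -> return 2
        -> return 6
      -> return 24
    -> return 120
  -> return 720
-> return 5040

Final answer: 5040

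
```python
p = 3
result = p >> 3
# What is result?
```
Trace:
  p=3
  p=3, result=0

Final answer: 0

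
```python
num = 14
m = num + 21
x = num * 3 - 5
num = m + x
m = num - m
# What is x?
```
Trace:
  num=14
  num=14, m=35
  num=14, m=35, x=37
  num=72, m=35, x=37
  num=72, m=37, x=37

Final answer: 37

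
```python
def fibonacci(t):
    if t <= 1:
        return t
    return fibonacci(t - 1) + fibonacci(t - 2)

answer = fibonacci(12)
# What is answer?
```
Call trace (a repeated sub-call is expanded the first time; later identical calls just restate its return value):
fibonacci(t=12)
  fibonacci(t=11)
    fibonacci(t=10)
      fibonacci(t=9)
        fibonacci(t=8)
          fibonacci(t=7)
            fibonacci(t=6)
              fibonacci(t=5)
                fibonacci(t=4)
                  fibonacci(t=3)
                    fibonacci(t=2)
                      fibonacci(t=1)
                      -> return 1
                      fibonacci(t=0)
                      -> return 0
                    -> return 1
                    fibonacci(t=1)
                    -> return 1
                  -> return 2
                  fibonacci(t=2) -> return 1  (same call as traced above)
                -> return 3
                fibonacci(t=3) -> return 2  (same call as traced above)
              -> return 5
              fibonacci(t=4) -> return 3  (same call as traced above)
            -> return 8
            fibonacci(t=5) -> return 5  (same call as traced above)
          -> return 13
          fibonacci(t=6) -> return 8  (same call as traced above)
        -> return 21
        fibonacci(t=7) -> return 13  (same call as traced above)
      -> return 34
      fibonacci(t=8) -> return 21  (same call as traced above)
    -> return 55
    fibonacci(t=9) -> return 34  (same call as traced above)
  -> return 89
  fibonacci(t=10) -> return 55  (same call as traced above)
-> return 144

Final answer: 144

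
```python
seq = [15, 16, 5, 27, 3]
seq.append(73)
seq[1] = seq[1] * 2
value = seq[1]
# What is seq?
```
Trace:
  seq=[15, 16, 5, 27, 3]
  seq=[15, 16, 5, 27, 3, 73]
  seq=[15, 32, 5, 27, 3, 73]
  seq=[15, 32, 5, 27, 3, 73], value=32

Final answer: [15, 32, 5, 27, 3, 73]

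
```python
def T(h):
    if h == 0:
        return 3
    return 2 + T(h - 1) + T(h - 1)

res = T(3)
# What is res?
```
Call trace (a repeated sub-call is expanded the first time; later identical calls just restate its return value):
T(h=3)
  T(h=2)
    T(h=1)
      T(h=0)
      -> return 3
      T(h=0)
      -> return 3
    -> return 8
    T(h=1) -> return 8  (same call as traced above)
  -> return 18
  T(h=2) -> return 18  (same call as traced above)
-> return 38

Final answer: 38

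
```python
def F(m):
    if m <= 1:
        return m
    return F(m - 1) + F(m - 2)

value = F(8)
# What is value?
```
Call trace (a repeated sub-call is expanded the first time; later identical calls just restate its return value):
F(m=8)
  F(m=7)
    F(m=6)
      F(m=5)
        F(m=4)
          F(m=3)
            F(m=2)
              F(m=1)
              -> return 1
              F(m=0)
              -> return 0
            -> return 1
            F(m=1)
            -> return 1
          -> return 2
          F(m=2) -> return 1  (same call as traced above)
        -> return 3
        F(m=3) -> return 2  (same call as traced above)
      -> return 5
      F(m=4) -> return 3  (same call as traced above)
    -> return 8
    F(m=5) -> return 5  (same call as traced above)
  -> return 13
  F(m=6) -> return 8  (same call as traced above)
-> return 21

Final answer: 21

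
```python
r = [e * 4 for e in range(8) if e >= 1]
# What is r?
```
Trace:
  e=0
  e=1
  e=2
  e=3
  e=4
  e=5
  e=6
  e=7
  r=[4, 8, 12, 16, 20, 24, 28]

Final answer: [4, 8, 12, 16, 20, 24, 28]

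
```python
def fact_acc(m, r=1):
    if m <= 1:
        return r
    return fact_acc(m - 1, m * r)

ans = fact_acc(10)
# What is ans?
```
Call trace:
fact_acc(m=10, r=1)
  fact_acc(m=9, r=10)
    fact_acc(m=8, r=90)
      fact_acc(m=7, r=720)
        fact_acc(m=6, r=5040)
          fact_acc(m=5, r=30240)
            fact_acc(m=4, r=151200)
              fact_acc(m=3, r=604800)
                fact_acc(m=2, r=1814400)
                  fact_acc(m=1, r=3628800)
                  -> return 3628800
                -> return 3628800
              -> return 3628800
            -> return 3628800
          -> return 3628800
        -> return 3628800
      -> return 3628800
    -> return 3628800
  -> return 3628800
-> return 3628800

Final answer: 3628800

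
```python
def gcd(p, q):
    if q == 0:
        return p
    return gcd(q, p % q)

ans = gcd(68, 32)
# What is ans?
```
Call trace:
gcd(p=68, q=32)
  gcd(p=32, q=4)
    gcd(p=4, q=0)
    -> return 4
  -> return 4
-> return 4

Final answer: 4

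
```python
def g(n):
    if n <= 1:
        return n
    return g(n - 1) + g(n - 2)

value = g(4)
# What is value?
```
Call trace (a repeated sub-call is expanded the first time; later identical calls just restate its return value):
g(n=4)
  g(n=3)
    g(n=2)
      g(n=1)
      -> return 1
      g(n=0)
      -> return 0
    -> return 1
    g(n=1)
    -> return 1
  -> return 2
  g(n=2) -> return 1  (same call as traced above)
-> return 3

Final answer: 3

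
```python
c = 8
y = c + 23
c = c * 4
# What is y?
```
Trace:
  c=8
  c=8, y=31
  c=32, y=31

Final answer: 31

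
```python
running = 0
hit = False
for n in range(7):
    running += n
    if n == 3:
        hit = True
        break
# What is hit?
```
Trace:
  running=0
  running=0, hit=False
  running=0, hit=False, n=0
  running=1, hit=False, n=1
  running=3, hit=False, n=2
  running=6, hit=True, n=3

Final answer: True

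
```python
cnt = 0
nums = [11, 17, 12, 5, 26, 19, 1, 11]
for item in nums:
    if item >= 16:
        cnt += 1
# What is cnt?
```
Trace:
  cnt=0
  cnt=0, item=11
  cnt=1, item=17
  cnt=1, item=12
  cnt=1, item=5
  cnt=2, item=26
  cnt=3, item=19
  cnt=3, item=1
  cnt=3, item=11

Final answer: 3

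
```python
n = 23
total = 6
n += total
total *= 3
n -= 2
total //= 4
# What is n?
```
Trace:
  n=23
  n=23, total=6
  n=29, total=6
  n=29, total=18
  n=27, total=18
  n=27, total=4

Final answer: 27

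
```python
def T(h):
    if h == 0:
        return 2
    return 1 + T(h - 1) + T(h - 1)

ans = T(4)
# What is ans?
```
Call trace (a repeated sub-call is expanded the first time; later identical calls just restate its return value):
T(h=4)
  T(h=3)
    T(h=2)
      T(h=1)
        T(h=0)
        -> return 2
        T(h=0)
        -> return 2
      -> return 5
      T(h=1) -> return 5  (same call as traced above)
    -> return 11
    T(h=2) -> return 11  (same call as traced above)
  -> return 23
  T(h=3) -> return 23  (same call as traced above)
-> return 47

Final answer: 47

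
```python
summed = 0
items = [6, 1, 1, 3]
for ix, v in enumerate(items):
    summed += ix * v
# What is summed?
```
Trace:
  summed=0
  summed=0, ix=0, v=6
  summed=1, ix=1, v=1
  summed=3, ix=2, v=1
  summed=12, ix=3, v=3

Final answer: 12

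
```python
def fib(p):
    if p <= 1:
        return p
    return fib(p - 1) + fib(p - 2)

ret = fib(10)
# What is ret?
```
Call trace (a repeated sub-call is expanded the first time; later identical calls just restate its return value):
fib(p=10)
  fib(p=9)
    fib(p=8)
      fib(p=7)
        fib(p=6)
          fib(p=5)
            fib(p=4)
              fib(p=3)
                fib(p=2)
                  fib(p=1)
                  -> return 1
                  fib(p=0)
                  -> return 0
                -> return 1
                fib(p=1)
                -> return 1
              -> return 2
              fib(p=2) -> return 1  (same call as traced above)
            -> return 3
            fib(p=3) -> return 2  (same call as traced above)
          -> return 5
          fib(p=4) -> return 3  (same call as traced above)
        -> return 8
        fib(p=5) -> return 5  (same call as traced above)
      -> return 13
      fib(p=6) -> return 8  (same call as traced above)
    -> return 21
    fib(p=7) -> return 13  (same call as traced above)
  -> return 34
  fib(p=8) -> return 21  (same call as traced above)
-> return 55

Final answer: 55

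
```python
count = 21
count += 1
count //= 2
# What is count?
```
Trace:
  count=21
  count=22
  count=11

Final answer: 11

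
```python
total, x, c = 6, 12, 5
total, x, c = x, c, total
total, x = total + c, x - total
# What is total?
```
Trace:
  total=6, x=12, c=5
  total=12, x=5, c=6
  total=18, x=-7, c=6

Final answer: 18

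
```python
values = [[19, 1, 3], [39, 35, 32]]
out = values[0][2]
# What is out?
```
Trace:
  values=[[19, 1, 3], [39, 35, 32]]
  values=[[19, 1, 3], [39, 35, 32]], out=3

Final answer: 3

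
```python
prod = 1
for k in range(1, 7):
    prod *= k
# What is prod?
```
Trace:
  prod=1
  prod=1, k=1
  prod=2, k=2
  prod=6, k=3
  prod=24, k=4
  prod=120, k=5
  prod=720, k=6

Final answer: 720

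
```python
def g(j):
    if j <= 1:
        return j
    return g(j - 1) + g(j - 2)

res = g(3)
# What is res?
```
Call trace:
g(j=3)
  g(j=2)
    g(j=1)
    -> return 1
    g(j=0)
    -> return 0
  -> return 1
  g(j=1)
  -> return 1
-> return 2

Final answer: 2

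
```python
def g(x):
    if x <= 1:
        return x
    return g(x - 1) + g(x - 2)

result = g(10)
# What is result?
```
Call trace (a repeated sub-call is expanded the first time; later identical calls just restate its return value):
g(x=10)
  g(x=9)
    g(x=8)
      g(x=7)
        g(x=6)
          g(x=5)
            g(x=4)
              g(x=3)
                g(x=2)
                  g(x=1)
                  -> return 1
                  g(x=0)
                  -> return 0
                -> return 1
                g(x=1)
                -> return 1
              -> return 2
              g(x=2) -> return 1  (same call as traced above)
            -> return 3
            g(x=3) -> return 2  (same call as traced above)
          -> return 5
          g(x=4) -> return 3  (same call as traced above)
        -> return 8
        g(x=5) -> return 5  (same call as traced above)
      -> return 13
      g(x=6) -> return 8  (same call as traced above)
    -> return 21
    g(x=7) -> return 13  (same call as traced above)
  -> return 34
  g(x=8) -> return 21  (same call as traced above)
-> return 55

Final answer: 55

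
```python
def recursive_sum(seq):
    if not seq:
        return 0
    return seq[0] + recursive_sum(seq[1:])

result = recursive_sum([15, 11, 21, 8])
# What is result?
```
Call trace:
recursive_sum(seq=[15, 11, 21, 8])
  recursive_sum(seq=[11, 21, 8])
    recursive_sum(seq=[21, 8])
      recursive_sum(seq=[8])
        recursive_sum(seq=[])
        -> return 0
      -> return 8
    -> return 29
  -> return 40
-> return 55

Final answer: 55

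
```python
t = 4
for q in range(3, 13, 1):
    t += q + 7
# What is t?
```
Trace:
  t=4
  t=14, q=3
  t=25, q=4
  t=37, q=5
  t=50, q=6
  t=64, q=7
  t=79, q=8
  t=95, q=9
  t=112, q=10
  t=130, q=11
  t=149, q=12

Final answer: 149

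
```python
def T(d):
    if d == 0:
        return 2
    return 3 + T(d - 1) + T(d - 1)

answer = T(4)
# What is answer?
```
Call trace (a repeated sub-call is expanded the first time; later identical calls just restate its return value):
T(d=4)
  T(d=3)
    T(d=2)
      T(d=1)
        T(d=0)
        -> return 2
        T(d=0)
        -> return 2
      -> return 7
      T(d=1) -> return 7  (same call as traced above)
    -> return 17
    T(d=2) -> return 17  (same call as traced above)
  -> return 37
  T(d=3) -> return 37  (same call as traced above)
-> return 77

Final answer: 77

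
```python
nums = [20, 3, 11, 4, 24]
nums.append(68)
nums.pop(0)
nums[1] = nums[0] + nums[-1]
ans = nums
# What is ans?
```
Trace:
  nums=[20, 3, 11, 4, 24]
  nums=[20, 3, 11, 4, 24, 68]
  nums=[3, 11, 4, 24, 68]
  nums=[3, 71, 4, 24, 68]
  nums=[3, 71, 4, 24, 68], ans=[3, 71, 4, 24, 68]

Final answer: [3, 71, 4, 24, 68]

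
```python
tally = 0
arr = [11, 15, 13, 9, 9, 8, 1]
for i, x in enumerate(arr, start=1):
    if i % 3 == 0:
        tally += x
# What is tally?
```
Trace:
  tally=0
  tally=0, i=1, x=11
  tally=0, i=2, x=15
  tally=13, i=3, x=13
  tally=13, i=4, x=9
  tally=13, i=5, x=9
  tally=21, i=6, x=8
  tally=21, i=7, x=1

Final answer: 21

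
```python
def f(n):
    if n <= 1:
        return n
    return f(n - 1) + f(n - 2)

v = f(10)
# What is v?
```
Call trace (a repeated sub-call is expanded the first time; later identical calls just restate its return value):
f(n=10)
  f(n=9)
    f(n=8)
      f(n=7)
        f(n=6)
          f(n=5)
            f(n=4)
              f(n=3)
                f(n=2)
                  f(n=1)
                  -> return 1
                  f(n=0)
                  -> return 0
                -> return 1
                f(n=1)
                -> return 1
              -> return 2
              f(n=2) -> return 1  (same call as traced above)
            -> return 3
            f(n=3) -> return 2  (same call as traced above)
          -> return 5
          f(n=4) -> return 3  (same call as traced above)
        -> return 8
        f(n=5) -> return 5  (same call as traced above)
      -> return 13
      f(n=6) -> return 8  (same call as traced above)
    -> return 21
    f(n=7) -> return 13  (same call as traced above)
  -> return 34
  f(n=8) -> return 21  (same call as traced above)
-> return 55

Final answer: 55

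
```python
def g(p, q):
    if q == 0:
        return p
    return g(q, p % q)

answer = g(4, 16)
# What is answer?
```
Call trace:
g(p=4, q=16)
  g(p=16, q=4)
    g(p=4, q=0)
    -> return 4
  -> return 4
-> return 4

Final answer: 4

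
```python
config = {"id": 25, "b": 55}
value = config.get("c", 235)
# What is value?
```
Trace:
  config={'id': 25, 'b': 55}
  config={'id': 25, 'b': 55}, value=235

Final answer: 235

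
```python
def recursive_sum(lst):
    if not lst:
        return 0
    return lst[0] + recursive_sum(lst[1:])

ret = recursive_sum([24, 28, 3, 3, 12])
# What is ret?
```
Call trace:
recursive_sum(lst=[24, 28, 3, 3, 12])
  recursive_sum(lst=[28, 3, 3, 12])
    recursive_sum(lst=[3, 3, 12])
      recursive_sum(lst=[3, 12])
        recursive_sum(lst=[12])
          recursive_sum(lst=[])
          -> return 0
        -> return 12
      -> return 15
    -> return 18
  -> return 46
-> return 70

Final answer: 70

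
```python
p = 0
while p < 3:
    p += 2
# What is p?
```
Trace:
  p=0
  p=2
  p=4

Final answer: 4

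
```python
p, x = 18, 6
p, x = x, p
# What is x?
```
Trace:
  p=18, x=6
  p=6, x=18

Final answer: 18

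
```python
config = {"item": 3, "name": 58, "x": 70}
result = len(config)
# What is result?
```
Trace:
  config={'item': 3, 'name': 58, 'x': 70}
  config={'item': 3, 'name': 58, 'x': 70}, result=3

Final answer: 3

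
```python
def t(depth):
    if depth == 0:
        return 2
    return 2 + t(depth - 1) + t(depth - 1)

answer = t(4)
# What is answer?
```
Call trace (a repeated sub-call is expanded the first time; later identical calls just restate its return value):
t(depth=4)
  t(depth=3)
    t(depth=2)
      t(depth=1)
        t(depth=0)
        -> return 2
        t(depth=0)
        -> return 2
      -> return 6
      t(depth=1) -> return 6  (same call as traced above)
    -> return 14
    t(depth=2) -> return 14  (same call as traced above)
  -> return 30
  t(depth=3) -> return 30  (same call as traced above)
-> return 62

Final answer: 62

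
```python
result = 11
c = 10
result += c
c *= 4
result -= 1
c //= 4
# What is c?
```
Trace:
  result=11
  result=11, c=10
  result=21, c=10
  result=21, c=40
  result=20, c=40
  result=20, c=10

Final answer: 10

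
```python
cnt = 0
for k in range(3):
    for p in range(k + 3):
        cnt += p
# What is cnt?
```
Trace:
  cnt=0
  cnt=0, k=0, p=0
  cnt=1, k=0, p=1
  cnt=3, k=0, p=2
  cnt=3, k=1, p=0
  cnt=4, k=1, p=1
  cnt=6, k=1, p=2
  cnt=9, k=1, p=3
  cnt=9, k=2, p=0
  cnt=10, k=2, p=1
  cnt=12, k=2, p=2
  cnt=15, k=2, p=3
  cnt=19, k=2, p=4

Final answer: 19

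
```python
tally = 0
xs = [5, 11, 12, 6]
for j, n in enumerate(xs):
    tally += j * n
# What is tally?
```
Trace:
  tally=0
  tally=0, j=0, n=5
  tally=11, j=1, n=11
  tally=35, j=2, n=12
  tally=53, j=3, n=6

Final answer: 53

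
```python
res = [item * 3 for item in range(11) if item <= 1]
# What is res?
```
Trace:
  item=0
  item=1
  item=2
  item=3
  item=4
  item=5
  item=6
  item=7
  item=8
  item=9
  item=10
  res=[0, 3]

Final answer: [0, 3]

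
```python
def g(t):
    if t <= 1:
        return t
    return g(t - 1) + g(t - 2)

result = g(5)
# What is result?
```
Call trace (a repeated sub-call is expanded the first time; later identical calls just restate its return value):
g(t=5)
  g(t=4)
    g(t=3)
      g(t=2)
        g(t=1)
        -> return 1
        g(t=0)
        -> return 0
      -> return 1
      g(t=1)
      -> return 1
    -> return 2
    g(t=2) -> return 1  (same call as traced above)
  -> return 3
  g(t=3) -> return 2  (same call as traced above)
-> return 5

Final answer: 5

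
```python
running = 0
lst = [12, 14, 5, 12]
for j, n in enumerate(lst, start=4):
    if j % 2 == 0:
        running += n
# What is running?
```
Trace:
  running=0
  running=12, j=4, n=12
  running=12, j=5, n=14
  running=17, j=6, n=5
  running=17, j=7, n=12

Final answer: 17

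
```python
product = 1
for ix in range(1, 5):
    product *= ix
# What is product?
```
Trace:
  product=1
  product=1, ix=1
  product=2, ix=2
  product=6, ix=3
  product=24, ix=4

Final answer: 24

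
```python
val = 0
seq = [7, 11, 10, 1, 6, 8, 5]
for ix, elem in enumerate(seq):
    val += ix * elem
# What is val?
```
Trace:
  val=0
  val=0, ix=0, elem=7
  val=11, ix=1, elem=11
  val=31, ix=2, elem=10
  val=34, ix=3, elem=1
  val=58, ix=4, elem=6
  val=98, ix=5, elem=8
  val=128, ix=6, elem=5

Final answer: 128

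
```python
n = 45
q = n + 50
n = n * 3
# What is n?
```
Trace:
  n=45
  n=45, q=95
  n=135, q=95

Final answer: 135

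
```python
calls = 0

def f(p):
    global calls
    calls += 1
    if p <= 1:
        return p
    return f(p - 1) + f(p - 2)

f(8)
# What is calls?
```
Call trace (a repeated sub-call is expanded the first time; later identical calls just restate its return value):
f(p=8)
  f(p=7)
    f(p=6)
      f(p=5)
        f(p=4)
          f(p=3)
            f(p=2)
              f(p=1)
              -> return 1
              f(p=0)
              -> return 0
            -> return 1
            f(p=1)
            -> return 1
          -> return 2
          f(p=2) -> return 1  (same call as traced above)
        -> return 3
        f(p=3) -> return 2  (same call as traced above)
      -> return 5
      f(p=4) -> return 3  (same call as traced above)
    -> return 8
    f(p=5) -> return 5  (same call as traced above)
  -> return 13
  f(p=6) -> return 8  (same call as traced above)
-> return 21

calls is incremented once per call, so count the calls in each subtree. Let C(p) = number of calls made by f(p).
C(0) = C(1) = 1 (base case, no recursion); C(p) = 1 + C(p - 1) + C(p - 2) otherwise.
C(2) = 1 + C(1) + C(0) = 1 + 1 + 1 = 3
C(3) = 1 + C(2) + C(1) = 1 + 3 + 1 = 5
C(4) = 1 + C(3) + C(2) = 1 + 5 + 3 = 9
C(5) = 1 + C(4) + C(3) = 1 + 9 + 5 = 15
C(6) = 1 + C(5) + C(4) = 1 + 15 + 9 = 25
C(7) = 1 + C(6) + C(5) = 1 + 25 + 15 = 41
C(8) = 1 + C(7) + C(6) = 1 + 41 + 25 = 67
calls = C(8) = 67

Final answer: 67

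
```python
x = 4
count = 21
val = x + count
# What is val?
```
Trace:
  x=4
  x=4, count=21
  x=4, count=21, val=25

Final answer: 25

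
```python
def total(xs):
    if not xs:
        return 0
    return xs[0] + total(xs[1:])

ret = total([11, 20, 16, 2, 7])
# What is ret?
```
Call trace:
total(xs=[11, 20, 16, 2, 7])
  total(xs=[20, 16, 2, 7])
    total(xs=[16, 2, 7])
      total(xs=[2, 7])
        total(xs=[7])
          total(xs=[])
          -> return 0
        -> return 7
      -> return 9
    -> return 25
  -> return 45
-> return 56

Final answer: 56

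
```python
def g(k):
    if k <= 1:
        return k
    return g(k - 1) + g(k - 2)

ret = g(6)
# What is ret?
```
Call trace (a repeated sub-call is expanded the first time; later identical calls just restate its return value):
g(k=6)
  g(k=5)
    g(k=4)
      g(k=3)
        g(k=2)
          g(k=1)
          -> return 1
          g(k=0)
          -> return 0
        -> return 1
        g(k=1)
        -> return 1
      -> return 2
      g(k=2) -> return 1  (same call as traced above)
    -> return 3
    g(k=3) -> return 2  (same call as traced above)
  -> return 5
  g(k=4) -> return 3  (same call as traced above)
-> return 8

Final answer: 8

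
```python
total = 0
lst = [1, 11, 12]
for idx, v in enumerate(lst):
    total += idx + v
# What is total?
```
Trace:
  total=0
  total=1, idx=0, v=1
  total=13, idx=1, v=11
  total=27, idx=2, v=12

Final answer: 27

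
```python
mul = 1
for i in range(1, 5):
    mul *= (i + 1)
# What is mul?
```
Trace:
  mul=1
  mul=2, i=1
  mul=6, i=2
  mul=24, i=3
  mul=120, i=4

Final answer: 120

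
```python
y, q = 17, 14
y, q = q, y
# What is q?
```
Trace:
  y=17, q=14
  y=14, q=17

Final answer: 17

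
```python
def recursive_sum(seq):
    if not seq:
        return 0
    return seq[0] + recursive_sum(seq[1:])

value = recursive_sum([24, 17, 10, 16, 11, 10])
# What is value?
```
Call trace:
recursive_sum(seq=[24, 17, 10, 16, 11, 10])
  recursive_sum(seq=[17, 10, 16, 11, 10])
    recursive_sum(seq=[10, 16, 11, 10])
      recursive_sum(seq=[16, 11, 10])
        recursive_sum(seq=[11, 10])
          recursive_sum(seq=[10])
            recursive_sum(seq=[])
            -> return 0
          -> return 10
        -> return 21
      -> return 37
    -> return 47
  -> return 64
-> return 88

Final answer: 88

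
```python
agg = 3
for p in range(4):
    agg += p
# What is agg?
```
Trace:
  agg=3
  agg=3, p=0
  agg=4, p=1
  agg=6, p=2
  agg=9, p=3

Final answer: 9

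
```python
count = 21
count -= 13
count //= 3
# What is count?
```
Trace:
  count=21
  count=8
  count=2

Final answer: 2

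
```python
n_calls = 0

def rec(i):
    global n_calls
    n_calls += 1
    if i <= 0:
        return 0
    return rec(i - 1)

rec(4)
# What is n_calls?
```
Call trace:
rec(i=4)
  rec(i=3)
    rec(i=2)
      rec(i=1)
        rec(i=0)
        -> return 0
      -> return 0
    -> return 0
  -> return 0
-> return 0

n_calls is incremented once per call. rec is entered once for each i = 4, 3, 2, 1, 0 (the i <= 0 call returns without recursing), i.e. 4 + 1 calls.
n_calls = 5

Final answer: 5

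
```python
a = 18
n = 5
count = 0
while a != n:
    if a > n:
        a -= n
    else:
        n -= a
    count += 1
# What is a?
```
Trace:
  a=18
  a=18, n=5
  a=18, n=5, count=0
  a=13, n=5, count=1
  a=8, n=5, count=2
  a=3, n=5, count=3
  a=3, n=2, count=4
  a=1, n=2, count=5
  a=1, n=1, count=6

Final answer: 1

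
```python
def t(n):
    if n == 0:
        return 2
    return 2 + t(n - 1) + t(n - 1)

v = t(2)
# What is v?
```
Call trace (a repeated sub-call is expanded the first time; later identical calls just restate its return value):
t(n=2)
  t(n=1)
    t(n=0)
    -> return 2
    t(n=0)
    -> return 2
  -> return 6
  t(n=1) -> return 6  (same call as traced above)
-> return 14

Final answer: 14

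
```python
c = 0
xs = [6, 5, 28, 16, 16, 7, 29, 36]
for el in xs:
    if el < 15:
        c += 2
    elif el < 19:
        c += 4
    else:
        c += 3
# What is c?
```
Trace:
  c=0
  c=2, el=6
  c=4, el=5
  c=7, el=28
  c=11, el=16
  c=15, el=16
  c=17, el=7
  c=20, el=29
  c=23, el=36

Final answer: 23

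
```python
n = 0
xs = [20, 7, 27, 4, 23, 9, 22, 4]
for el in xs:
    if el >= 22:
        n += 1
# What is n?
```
Trace:
  n=0
  n=0, el=20
  n=0, el=7
  n=1, el=27
  n=1, el=4
  n=2, el=23
  n=2, el=9
  n=3, el=22
  n=3, el=4

Final answer: 3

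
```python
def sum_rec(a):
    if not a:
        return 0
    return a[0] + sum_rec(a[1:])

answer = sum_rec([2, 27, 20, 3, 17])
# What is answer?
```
Call trace:
sum_rec(a=[2, 27, 20, 3, 17])
  sum_rec(a=[27, 20, 3, 17])
    sum_rec(a=[20, 3, 17])
      sum_rec(a=[3, 17])
        sum_rec(a=[17])
          sum_rec(a=[])
          -> return 0
        -> return 17
      -> return 20
    -> return 40
  -> return 67
-> return 69

Final answer: 69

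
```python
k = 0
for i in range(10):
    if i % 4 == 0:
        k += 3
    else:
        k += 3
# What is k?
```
Trace:
  k=0
  k=3, i=0
  k=6, i=1
  k=9, i=2
  k=12, i=3
  k=15, i=4
  k=18, i=5
  k=21, i=6
  k=24, i=7
  k=27, i=8
  k=30, i=9

Final answer: 30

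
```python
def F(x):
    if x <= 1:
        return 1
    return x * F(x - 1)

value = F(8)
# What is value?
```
Call trace:
F(x=8)
  F(x=7)
    F(x=6)
      F(x=5)
        F(x=4)
          F(x=3)
            F(x=2)
              F(x=1)
              -> return 1
            -> return 2
          -> return 6
        -> return 24
      -> return 120
    -> return 720
  -> return 5040
-> return 40320

Final answer: 40320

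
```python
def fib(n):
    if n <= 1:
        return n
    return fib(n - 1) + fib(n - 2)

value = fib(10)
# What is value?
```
Call trace (a repeated sub-call is expanded the first time; later identical calls just restate its return value):
fib(n=10)
  fib(n=9)
    fib(n=8)
      fib(n=7)
        fib(n=6)
          fib(n=5)
            fib(n=4)
              fib(n=3)
                fib(n=2)
                  fib(n=1)
                  -> return 1
                  fib(n=0)
                  -> return 0
                -> return 1
                fib(n=1)
                -> return 1
              -> return 2
              fib(n=2) -> return 1  (same call as traced above)
            -> return 3
            fib(n=3) -> return 2  (same call as traced above)
          -> return 5
          fib(n=4) -> return 3  (same call as traced above)
        -> return 8
        fib(n=5) -> return 5  (same call as traced above)
      -> return 13
      fib(n=6) -> return 8  (same call as traced above)
    -> return 21
    fib(n=7) -> return 13  (same call as traced above)
  -> return 34
  fib(n=8) -> return 21  (same call as traced above)
-> return 55

Final answer: 55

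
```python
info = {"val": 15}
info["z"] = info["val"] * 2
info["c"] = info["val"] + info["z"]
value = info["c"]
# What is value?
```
Trace:
  info={'val': 15}
  info={'val': 15, 'z': 30}
  info={'val': 15, 'z': 30, 'c': 45}
  info={'val': 15, 'z': 30, 'c': 45}, value=45

Final answer: 45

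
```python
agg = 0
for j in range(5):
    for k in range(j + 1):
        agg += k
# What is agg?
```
Trace:
  agg=0
  agg=0, j=0, k=0
  agg=0, j=1, k=0
  agg=1, j=1, k=1
  agg=1, j=2, k=0
  agg=2, j=2, k=1
  agg=4, j=2, k=2
  agg=4, j=3, k=0
  agg=5, j=3, k=1
  agg=7, j=3, k=2
  agg=10, j=3, k=3
  agg=10, j=4, k=0
  agg=11, j=4, k=1
  agg=13, j=4, k=2
  agg=16, j=4, k=3
  agg=20, j=4, k=4

Final answer: 20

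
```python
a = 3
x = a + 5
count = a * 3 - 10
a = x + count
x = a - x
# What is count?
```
Trace:
  a=3
  a=3, x=8
  a=3, x=8, count=-1
  a=7, x=8, count=-1
  a=7, x=-1, count=-1

Final answer: -1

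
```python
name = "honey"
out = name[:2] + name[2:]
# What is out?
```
Trace:
  name='honey'
  name='honey', out='honey'

Final answer: 'honey'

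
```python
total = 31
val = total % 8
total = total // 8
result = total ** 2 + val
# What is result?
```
Trace:
  total=31
  total=31, val=7
  total=3, val=7
  total=3, val=7, result=16

Final answer: 16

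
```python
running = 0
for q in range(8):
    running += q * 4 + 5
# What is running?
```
Trace:
  running=0
  running=5, q=0
  running=14, q=1
  running=27, q=2
  running=44, q=3
  running=65, q=4
  running=90, q=5
  running=119, q=6
  running=152, q=7

Final answer: 152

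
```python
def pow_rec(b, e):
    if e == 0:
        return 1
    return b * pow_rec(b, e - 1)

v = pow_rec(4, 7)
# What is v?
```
Call trace:
pow_rec(b=4, e=7)
  pow_rec(b=4, e=6)
    pow_rec(b=4, e=5)
      pow_rec(b=4, e=4)
        pow_rec(b=4, e=3)
          pow_rec(b=4, e=2)
            pow_rec(b=4, e=1)
              pow_rec(b=4, e=0)
              -> return 1
            -> return 4
          -> return 16
        -> return 64
      -> return 256
    -> return 1024
  -> return 4096
-> return 16384

Final answer: 16384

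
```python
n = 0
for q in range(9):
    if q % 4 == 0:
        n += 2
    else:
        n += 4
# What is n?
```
Trace:
  n=0
  n=2, q=0
  n=6, q=1
  n=10, q=2
  n=14, q=3
  n=16, q=4
  n=20, q=5
  n=24, q=6
  n=28, q=7
  n=30, q=8

Final answer: 30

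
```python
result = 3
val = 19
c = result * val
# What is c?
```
Trace:
  result=3
  result=3, val=19
  result=3, val=19, c=57

Final answer: 57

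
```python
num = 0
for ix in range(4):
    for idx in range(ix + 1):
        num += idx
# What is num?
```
Trace:
  num=0
  num=0, ix=0, idx=0
  num=0, ix=1, idx=0
  num=1, ix=1, idx=1
  num=1, ix=2, idx=0
  num=2, ix=2, idx=1
  num=4, ix=2, idx=2
  num=4, ix=3, idx=0
  num=5, ix=3, idx=1
  num=7, ix=3, idx=2
  num=10, ix=3, idx=3

Final answer: 10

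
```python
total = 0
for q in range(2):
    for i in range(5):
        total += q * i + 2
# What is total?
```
Trace:
  total=0
  total=2, q=0, i=0
  total=4, q=0, i=1
  total=6, q=0, i=2
  total=8, q=0, i=3
  total=10, q=0, i=4
  total=12, q=1, i=0
  total=15, q=1, i=1
  total=19, q=1, i=2
  total=24, q=1, i=3
  total=30, q=1, i=4

Final answer: 30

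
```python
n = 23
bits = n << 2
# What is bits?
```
Trace:
  n=23
  n=23, bits=92

Final answer: 92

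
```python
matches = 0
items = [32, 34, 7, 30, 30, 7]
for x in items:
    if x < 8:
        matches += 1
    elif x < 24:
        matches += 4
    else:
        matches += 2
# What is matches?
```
Trace:
  matches=0
  matches=2, x=32
  matches=4, x=34
  matches=5, x=7
  matches=7, x=30
  matches=9, x=30
  matches=10, x=7

Final answer: 10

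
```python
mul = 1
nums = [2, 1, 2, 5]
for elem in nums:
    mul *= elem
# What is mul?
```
Trace:
  mul=1
  mul=2, elem=2
  mul=2, elem=1
  mul=4, elem=2
  mul=20, elem=5

Final answer: 20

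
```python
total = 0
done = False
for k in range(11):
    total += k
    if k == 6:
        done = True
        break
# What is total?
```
Trace:
  total=0
  total=0, done=False
  total=0, done=False, k=0
  total=1, done=False, k=1
  total=3, done=False, k=2
  total=6, done=False, k=3
  total=10, done=False, k=4
  total=15, done=False, k=5
  total=21, done=True, k=6

Final answer: 21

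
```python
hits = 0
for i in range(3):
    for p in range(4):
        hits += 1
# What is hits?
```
Trace:
  hits=0
  hits=1, i=0, p=0
  hits=2, i=0, p=1
  hits=3, i=0, p=2
  hits=4, i=0, p=3
  hits=5, i=1, p=0
  hits=6, i=1, p=1
  hits=7, i=1, p=2
  hits=8, i=1, p=3
  hits=9, i=2, p=0
  hits=10, i=2, p=1
  hits=11, i=2, p=2
  hits=12, i=2, p=3

Final answer: 12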